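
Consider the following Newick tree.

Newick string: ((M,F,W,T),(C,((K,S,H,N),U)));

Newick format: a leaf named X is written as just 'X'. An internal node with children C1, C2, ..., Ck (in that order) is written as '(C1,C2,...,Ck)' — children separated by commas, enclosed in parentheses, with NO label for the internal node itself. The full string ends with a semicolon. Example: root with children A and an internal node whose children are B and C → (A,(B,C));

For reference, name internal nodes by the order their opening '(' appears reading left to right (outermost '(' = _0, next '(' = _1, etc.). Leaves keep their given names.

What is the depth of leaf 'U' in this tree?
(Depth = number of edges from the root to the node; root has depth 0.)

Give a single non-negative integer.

Answer: 3

Derivation:
Newick: ((M,F,W,T),(C,((K,S,H,N),U)));
Naming internals by '(' encounter order: outermost '(' = _0, next = _1, ...
Query node: U
Path from root: _0 -> _2 -> _3 -> U
Depth of U: 3 (number of edges from root)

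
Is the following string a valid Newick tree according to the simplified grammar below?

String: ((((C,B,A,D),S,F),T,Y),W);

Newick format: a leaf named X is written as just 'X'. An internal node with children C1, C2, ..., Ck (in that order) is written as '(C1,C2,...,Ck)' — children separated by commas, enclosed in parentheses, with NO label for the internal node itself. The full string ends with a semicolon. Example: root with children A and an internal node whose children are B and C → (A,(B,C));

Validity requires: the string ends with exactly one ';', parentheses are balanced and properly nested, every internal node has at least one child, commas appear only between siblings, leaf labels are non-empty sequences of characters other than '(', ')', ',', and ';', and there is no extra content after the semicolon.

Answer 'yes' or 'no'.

Input: ((((C,B,A,D),S,F),T,Y),W);
Paren balance: 4 '(' vs 4 ')' OK
Ends with single ';': True
Full parse: OK
Valid: True

Answer: yes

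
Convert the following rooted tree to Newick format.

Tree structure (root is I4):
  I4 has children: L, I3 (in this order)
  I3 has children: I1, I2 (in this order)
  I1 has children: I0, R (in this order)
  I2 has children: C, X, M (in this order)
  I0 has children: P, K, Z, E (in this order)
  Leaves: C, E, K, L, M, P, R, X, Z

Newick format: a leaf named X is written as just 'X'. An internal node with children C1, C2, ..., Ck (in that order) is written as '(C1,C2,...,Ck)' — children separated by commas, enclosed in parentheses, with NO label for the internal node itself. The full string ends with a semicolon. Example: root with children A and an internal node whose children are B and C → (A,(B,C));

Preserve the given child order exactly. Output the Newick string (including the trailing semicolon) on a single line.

internal I4 with children ['L', 'I3']
  leaf 'L' → 'L'
  internal I3 with children ['I1', 'I2']
    internal I1 with children ['I0', 'R']
      internal I0 with children ['P', 'K', 'Z', 'E']
        leaf 'P' → 'P'
        leaf 'K' → 'K'
        leaf 'Z' → 'Z'
        leaf 'E' → 'E'
      → '(P,K,Z,E)'
      leaf 'R' → 'R'
    → '((P,K,Z,E),R)'
    internal I2 with children ['C', 'X', 'M']
      leaf 'C' → 'C'
      leaf 'X' → 'X'
      leaf 'M' → 'M'
    → '(C,X,M)'
  → '(((P,K,Z,E),R),(C,X,M))'
→ '(L,(((P,K,Z,E),R),(C,X,M)))'
Final: (L,(((P,K,Z,E),R),(C,X,M)));

Answer: (L,(((P,K,Z,E),R),(C,X,M)));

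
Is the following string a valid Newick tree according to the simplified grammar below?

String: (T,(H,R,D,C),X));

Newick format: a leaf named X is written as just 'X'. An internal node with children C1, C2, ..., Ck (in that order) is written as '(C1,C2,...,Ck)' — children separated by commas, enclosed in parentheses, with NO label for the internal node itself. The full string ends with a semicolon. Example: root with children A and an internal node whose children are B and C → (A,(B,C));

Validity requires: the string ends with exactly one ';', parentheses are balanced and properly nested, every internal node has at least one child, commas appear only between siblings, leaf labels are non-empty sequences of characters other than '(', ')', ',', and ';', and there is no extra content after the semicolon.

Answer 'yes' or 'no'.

Input: (T,(H,R,D,C),X));
Paren balance: 2 '(' vs 3 ')' MISMATCH
Ends with single ';': True
Full parse: FAILS (extra content after tree at pos 15)
Valid: False

Answer: no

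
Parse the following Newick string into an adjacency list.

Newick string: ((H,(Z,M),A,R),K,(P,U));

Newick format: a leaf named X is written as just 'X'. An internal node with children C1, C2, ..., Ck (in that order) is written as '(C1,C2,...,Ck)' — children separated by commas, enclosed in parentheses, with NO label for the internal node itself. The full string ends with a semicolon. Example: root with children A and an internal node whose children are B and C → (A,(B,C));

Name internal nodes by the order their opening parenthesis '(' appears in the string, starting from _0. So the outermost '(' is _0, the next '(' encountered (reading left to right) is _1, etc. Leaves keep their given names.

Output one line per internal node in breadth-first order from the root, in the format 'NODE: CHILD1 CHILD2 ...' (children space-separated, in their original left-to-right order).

Input: ((H,(Z,M),A,R),K,(P,U));
Scanning left-to-right, naming '(' by encounter order:
  pos 0: '(' -> open internal node _0 (depth 1)
  pos 1: '(' -> open internal node _1 (depth 2)
  pos 4: '(' -> open internal node _2 (depth 3)
  pos 8: ')' -> close internal node _2 (now at depth 2)
  pos 13: ')' -> close internal node _1 (now at depth 1)
  pos 17: '(' -> open internal node _3 (depth 2)
  pos 21: ')' -> close internal node _3 (now at depth 1)
  pos 22: ')' -> close internal node _0 (now at depth 0)
Total internal nodes: 4
BFS adjacency from root:
  _0: _1 K _3
  _1: H _2 A R
  _3: P U
  _2: Z M

Answer: _0: _1 K _3
_1: H _2 A R
_3: P U
_2: Z M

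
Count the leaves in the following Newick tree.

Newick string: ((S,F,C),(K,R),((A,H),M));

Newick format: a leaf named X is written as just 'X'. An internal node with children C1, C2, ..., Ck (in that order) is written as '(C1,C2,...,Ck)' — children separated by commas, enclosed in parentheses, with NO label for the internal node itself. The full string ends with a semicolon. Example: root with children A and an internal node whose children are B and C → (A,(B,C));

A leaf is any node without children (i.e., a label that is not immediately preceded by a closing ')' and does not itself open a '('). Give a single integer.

Newick: ((S,F,C),(K,R),((A,H),M));
Scan left-to-right; a leaf is any maximal label run not followed by '(':
  pos 2: leaf 'S' → count = 1
  pos 4: leaf 'F' → count = 2
  pos 6: leaf 'C' → count = 3
  pos 10: leaf 'K' → count = 4
  pos 12: leaf 'R' → count = 5
  pos 17: leaf 'A' → count = 6
  pos 19: leaf 'H' → count = 7
  pos 22: leaf 'M' → count = 8
Total leaves: 8

Answer: 8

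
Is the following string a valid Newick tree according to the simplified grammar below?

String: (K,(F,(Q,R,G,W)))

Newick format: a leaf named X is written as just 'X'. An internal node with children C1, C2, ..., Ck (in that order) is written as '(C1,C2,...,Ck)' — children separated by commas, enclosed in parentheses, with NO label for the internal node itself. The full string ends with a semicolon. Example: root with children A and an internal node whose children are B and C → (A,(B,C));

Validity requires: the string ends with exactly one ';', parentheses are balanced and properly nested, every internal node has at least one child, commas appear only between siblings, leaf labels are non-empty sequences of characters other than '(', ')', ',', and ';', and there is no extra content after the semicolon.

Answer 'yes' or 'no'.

Input: (K,(F,(Q,R,G,W)))
Paren balance: 3 '(' vs 3 ')' OK
Ends with single ';': False
Full parse: FAILS (must end with ;)
Valid: False

Answer: no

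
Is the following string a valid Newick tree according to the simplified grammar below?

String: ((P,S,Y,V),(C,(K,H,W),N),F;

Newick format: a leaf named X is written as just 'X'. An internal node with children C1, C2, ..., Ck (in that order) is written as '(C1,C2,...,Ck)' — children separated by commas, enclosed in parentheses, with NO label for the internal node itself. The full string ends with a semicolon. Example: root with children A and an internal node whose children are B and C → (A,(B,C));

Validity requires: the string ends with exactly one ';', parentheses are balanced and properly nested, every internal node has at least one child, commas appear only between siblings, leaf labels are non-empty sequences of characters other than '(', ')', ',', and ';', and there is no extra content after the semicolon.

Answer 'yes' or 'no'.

Answer: no

Derivation:
Input: ((P,S,Y,V),(C,(K,H,W),N),F;
Paren balance: 4 '(' vs 3 ')' MISMATCH
Ends with single ';': True
Full parse: FAILS (expected , or ) at pos 26)
Valid: False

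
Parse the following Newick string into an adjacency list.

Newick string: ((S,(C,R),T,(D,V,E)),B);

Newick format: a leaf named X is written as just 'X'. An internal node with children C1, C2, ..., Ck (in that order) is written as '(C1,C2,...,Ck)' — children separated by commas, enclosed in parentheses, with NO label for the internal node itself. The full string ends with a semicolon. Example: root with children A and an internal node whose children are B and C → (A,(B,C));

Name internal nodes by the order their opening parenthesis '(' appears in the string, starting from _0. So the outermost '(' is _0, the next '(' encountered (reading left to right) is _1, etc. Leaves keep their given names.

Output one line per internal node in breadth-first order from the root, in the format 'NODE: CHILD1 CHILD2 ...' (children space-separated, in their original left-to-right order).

Answer: _0: _1 B
_1: S _2 T _3
_2: C R
_3: D V E

Derivation:
Input: ((S,(C,R),T,(D,V,E)),B);
Scanning left-to-right, naming '(' by encounter order:
  pos 0: '(' -> open internal node _0 (depth 1)
  pos 1: '(' -> open internal node _1 (depth 2)
  pos 4: '(' -> open internal node _2 (depth 3)
  pos 8: ')' -> close internal node _2 (now at depth 2)
  pos 12: '(' -> open internal node _3 (depth 3)
  pos 18: ')' -> close internal node _3 (now at depth 2)
  pos 19: ')' -> close internal node _1 (now at depth 1)
  pos 22: ')' -> close internal node _0 (now at depth 0)
Total internal nodes: 4
BFS adjacency from root:
  _0: _1 B
  _1: S _2 T _3
  _2: C R
  _3: D V E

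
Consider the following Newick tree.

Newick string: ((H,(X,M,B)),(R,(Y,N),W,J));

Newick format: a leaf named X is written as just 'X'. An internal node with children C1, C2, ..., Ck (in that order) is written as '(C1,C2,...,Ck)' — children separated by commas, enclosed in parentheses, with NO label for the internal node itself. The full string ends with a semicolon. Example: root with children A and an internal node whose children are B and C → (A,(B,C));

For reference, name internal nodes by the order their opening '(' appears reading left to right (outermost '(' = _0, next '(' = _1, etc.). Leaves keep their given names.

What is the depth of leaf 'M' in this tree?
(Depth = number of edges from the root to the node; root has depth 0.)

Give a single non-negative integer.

Answer: 3

Derivation:
Newick: ((H,(X,M,B)),(R,(Y,N),W,J));
Naming internals by '(' encounter order: outermost '(' = _0, next = _1, ...
Query node: M
Path from root: _0 -> _1 -> _2 -> M
Depth of M: 3 (number of edges from root)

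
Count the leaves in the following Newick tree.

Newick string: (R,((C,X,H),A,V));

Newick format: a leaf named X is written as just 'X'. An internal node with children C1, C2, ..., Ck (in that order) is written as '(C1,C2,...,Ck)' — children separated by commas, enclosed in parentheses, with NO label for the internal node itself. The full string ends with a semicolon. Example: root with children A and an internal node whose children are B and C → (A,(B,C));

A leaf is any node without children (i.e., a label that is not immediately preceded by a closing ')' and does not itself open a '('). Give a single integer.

Newick: (R,((C,X,H),A,V));
Scan left-to-right; a leaf is any maximal label run not followed by '(':
  pos 1: leaf 'R' → count = 1
  pos 5: leaf 'C' → count = 2
  pos 7: leaf 'X' → count = 3
  pos 9: leaf 'H' → count = 4
  pos 12: leaf 'A' → count = 5
  pos 14: leaf 'V' → count = 6
Total leaves: 6

Answer: 6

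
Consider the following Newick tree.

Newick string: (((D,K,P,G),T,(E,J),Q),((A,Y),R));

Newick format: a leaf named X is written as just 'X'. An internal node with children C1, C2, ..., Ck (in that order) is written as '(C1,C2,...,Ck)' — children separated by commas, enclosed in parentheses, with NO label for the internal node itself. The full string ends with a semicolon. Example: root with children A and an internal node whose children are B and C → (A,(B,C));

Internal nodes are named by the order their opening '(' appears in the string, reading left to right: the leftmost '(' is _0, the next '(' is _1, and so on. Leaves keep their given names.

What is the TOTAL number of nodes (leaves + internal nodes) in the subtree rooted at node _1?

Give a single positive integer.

Newick: (((D,K,P,G),T,(E,J),Q),((A,Y),R));
Locate _1: it is the '(' at position 1 (the 2nd '(' reading left to right).
Query: subtree rooted at _1
_1: subtree_size = 1 + 10
  _2: subtree_size = 1 + 4
    D: subtree_size = 1 + 0
    K: subtree_size = 1 + 0
    P: subtree_size = 1 + 0
    G: subtree_size = 1 + 0
  T: subtree_size = 1 + 0
  _3: subtree_size = 1 + 2
    E: subtree_size = 1 + 0
    J: subtree_size = 1 + 0
  Q: subtree_size = 1 + 0
Total subtree size of _1: 11

Answer: 11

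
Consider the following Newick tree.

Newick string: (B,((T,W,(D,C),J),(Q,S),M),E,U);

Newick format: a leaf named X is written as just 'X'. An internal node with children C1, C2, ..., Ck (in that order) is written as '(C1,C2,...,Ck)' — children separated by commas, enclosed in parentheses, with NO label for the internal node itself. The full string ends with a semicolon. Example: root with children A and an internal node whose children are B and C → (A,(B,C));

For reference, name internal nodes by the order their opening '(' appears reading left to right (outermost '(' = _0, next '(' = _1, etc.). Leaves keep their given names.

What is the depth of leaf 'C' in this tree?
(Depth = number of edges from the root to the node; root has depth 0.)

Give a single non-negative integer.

Answer: 4

Derivation:
Newick: (B,((T,W,(D,C),J),(Q,S),M),E,U);
Naming internals by '(' encounter order: outermost '(' = _0, next = _1, ...
Query node: C
Path from root: _0 -> _1 -> _2 -> _3 -> C
Depth of C: 4 (number of edges from root)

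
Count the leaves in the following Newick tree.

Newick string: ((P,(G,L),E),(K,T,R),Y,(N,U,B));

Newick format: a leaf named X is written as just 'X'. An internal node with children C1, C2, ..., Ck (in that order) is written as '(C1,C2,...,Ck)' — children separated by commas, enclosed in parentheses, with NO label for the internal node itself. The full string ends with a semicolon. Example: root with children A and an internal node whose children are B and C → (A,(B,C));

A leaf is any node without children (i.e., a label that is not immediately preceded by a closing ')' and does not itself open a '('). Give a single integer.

Answer: 11

Derivation:
Newick: ((P,(G,L),E),(K,T,R),Y,(N,U,B));
Scan left-to-right; a leaf is any maximal label run not followed by '(':
  pos 2: leaf 'P' → count = 1
  pos 5: leaf 'G' → count = 2
  pos 7: leaf 'L' → count = 3
  pos 10: leaf 'E' → count = 4
  pos 14: leaf 'K' → count = 5
  pos 16: leaf 'T' → count = 6
  pos 18: leaf 'R' → count = 7
  pos 21: leaf 'Y' → count = 8
  pos 24: leaf 'N' → count = 9
  pos 26: leaf 'U' → count = 10
  pos 28: leaf 'B' → count = 11
Total leaves: 11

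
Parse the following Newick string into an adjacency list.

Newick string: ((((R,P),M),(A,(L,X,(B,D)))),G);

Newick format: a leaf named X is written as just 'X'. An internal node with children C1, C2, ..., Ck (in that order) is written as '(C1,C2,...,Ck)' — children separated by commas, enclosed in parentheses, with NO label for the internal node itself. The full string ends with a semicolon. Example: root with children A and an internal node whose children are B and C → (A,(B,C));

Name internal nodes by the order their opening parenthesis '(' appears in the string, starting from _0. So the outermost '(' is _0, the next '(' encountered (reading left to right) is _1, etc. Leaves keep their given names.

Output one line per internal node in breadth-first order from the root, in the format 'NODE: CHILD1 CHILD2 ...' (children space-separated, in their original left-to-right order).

Answer: _0: _1 G
_1: _2 _4
_2: _3 M
_4: A _5
_3: R P
_5: L X _6
_6: B D

Derivation:
Input: ((((R,P),M),(A,(L,X,(B,D)))),G);
Scanning left-to-right, naming '(' by encounter order:
  pos 0: '(' -> open internal node _0 (depth 1)
  pos 1: '(' -> open internal node _1 (depth 2)
  pos 2: '(' -> open internal node _2 (depth 3)
  pos 3: '(' -> open internal node _3 (depth 4)
  pos 7: ')' -> close internal node _3 (now at depth 3)
  pos 10: ')' -> close internal node _2 (now at depth 2)
  pos 12: '(' -> open internal node _4 (depth 3)
  pos 15: '(' -> open internal node _5 (depth 4)
  pos 20: '(' -> open internal node _6 (depth 5)
  pos 24: ')' -> close internal node _6 (now at depth 4)
  pos 25: ')' -> close internal node _5 (now at depth 3)
  pos 26: ')' -> close internal node _4 (now at depth 2)
  pos 27: ')' -> close internal node _1 (now at depth 1)
  pos 30: ')' -> close internal node _0 (now at depth 0)
Total internal nodes: 7
BFS adjacency from root:
  _0: _1 G
  _1: _2 _4
  _2: _3 M
  _4: A _5
  _3: R P
  _5: L X _6
  _6: B D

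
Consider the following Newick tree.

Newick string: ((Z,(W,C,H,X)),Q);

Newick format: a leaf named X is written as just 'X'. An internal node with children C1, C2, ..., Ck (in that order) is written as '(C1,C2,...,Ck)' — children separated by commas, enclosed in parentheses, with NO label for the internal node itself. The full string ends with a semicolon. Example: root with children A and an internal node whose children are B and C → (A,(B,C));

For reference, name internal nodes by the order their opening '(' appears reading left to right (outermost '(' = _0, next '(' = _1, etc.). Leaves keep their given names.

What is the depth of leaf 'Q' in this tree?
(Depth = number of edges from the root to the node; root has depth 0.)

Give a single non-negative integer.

Newick: ((Z,(W,C,H,X)),Q);
Naming internals by '(' encounter order: outermost '(' = _0, next = _1, ...
Query node: Q
Path from root: _0 -> Q
Depth of Q: 1 (number of edges from root)

Answer: 1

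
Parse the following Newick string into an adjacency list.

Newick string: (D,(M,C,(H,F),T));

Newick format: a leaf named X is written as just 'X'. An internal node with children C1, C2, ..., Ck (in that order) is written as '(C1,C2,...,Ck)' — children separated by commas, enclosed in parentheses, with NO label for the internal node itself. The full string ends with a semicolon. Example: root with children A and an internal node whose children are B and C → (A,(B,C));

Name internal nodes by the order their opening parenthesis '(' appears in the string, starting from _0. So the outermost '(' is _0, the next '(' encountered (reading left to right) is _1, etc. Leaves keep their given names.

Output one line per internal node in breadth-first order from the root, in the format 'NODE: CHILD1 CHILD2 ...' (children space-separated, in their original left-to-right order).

Input: (D,(M,C,(H,F),T));
Scanning left-to-right, naming '(' by encounter order:
  pos 0: '(' -> open internal node _0 (depth 1)
  pos 3: '(' -> open internal node _1 (depth 2)
  pos 8: '(' -> open internal node _2 (depth 3)
  pos 12: ')' -> close internal node _2 (now at depth 2)
  pos 15: ')' -> close internal node _1 (now at depth 1)
  pos 16: ')' -> close internal node _0 (now at depth 0)
Total internal nodes: 3
BFS adjacency from root:
  _0: D _1
  _1: M C _2 T
  _2: H F

Answer: _0: D _1
_1: M C _2 T
_2: H F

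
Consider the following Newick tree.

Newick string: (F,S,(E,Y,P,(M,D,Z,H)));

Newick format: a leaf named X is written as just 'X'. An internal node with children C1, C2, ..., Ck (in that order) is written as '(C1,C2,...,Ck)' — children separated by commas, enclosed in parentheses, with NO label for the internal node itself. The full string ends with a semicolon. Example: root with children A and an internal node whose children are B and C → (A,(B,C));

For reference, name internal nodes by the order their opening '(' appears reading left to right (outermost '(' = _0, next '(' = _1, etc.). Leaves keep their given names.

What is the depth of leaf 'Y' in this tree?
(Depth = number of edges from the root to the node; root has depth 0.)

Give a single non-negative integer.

Newick: (F,S,(E,Y,P,(M,D,Z,H)));
Naming internals by '(' encounter order: outermost '(' = _0, next = _1, ...
Query node: Y
Path from root: _0 -> _1 -> Y
Depth of Y: 2 (number of edges from root)

Answer: 2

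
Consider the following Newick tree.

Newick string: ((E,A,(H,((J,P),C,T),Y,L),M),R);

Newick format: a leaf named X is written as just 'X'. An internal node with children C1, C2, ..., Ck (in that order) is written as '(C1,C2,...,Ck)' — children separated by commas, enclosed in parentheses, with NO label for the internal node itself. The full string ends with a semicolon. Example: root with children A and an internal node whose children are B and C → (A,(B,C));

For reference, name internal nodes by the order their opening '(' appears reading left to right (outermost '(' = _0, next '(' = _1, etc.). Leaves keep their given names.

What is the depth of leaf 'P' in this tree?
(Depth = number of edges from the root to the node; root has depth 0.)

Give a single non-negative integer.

Answer: 5

Derivation:
Newick: ((E,A,(H,((J,P),C,T),Y,L),M),R);
Naming internals by '(' encounter order: outermost '(' = _0, next = _1, ...
Query node: P
Path from root: _0 -> _1 -> _2 -> _3 -> _4 -> P
Depth of P: 5 (number of edges from root)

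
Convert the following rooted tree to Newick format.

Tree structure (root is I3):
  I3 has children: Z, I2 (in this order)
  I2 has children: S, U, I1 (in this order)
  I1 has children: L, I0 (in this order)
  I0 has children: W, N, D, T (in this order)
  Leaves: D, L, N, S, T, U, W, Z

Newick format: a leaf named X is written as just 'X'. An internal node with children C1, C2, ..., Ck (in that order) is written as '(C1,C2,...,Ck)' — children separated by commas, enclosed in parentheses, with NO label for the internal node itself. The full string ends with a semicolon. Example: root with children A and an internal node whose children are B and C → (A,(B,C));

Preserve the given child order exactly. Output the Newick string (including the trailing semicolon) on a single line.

internal I3 with children ['Z', 'I2']
  leaf 'Z' → 'Z'
  internal I2 with children ['S', 'U', 'I1']
    leaf 'S' → 'S'
    leaf 'U' → 'U'
    internal I1 with children ['L', 'I0']
      leaf 'L' → 'L'
      internal I0 with children ['W', 'N', 'D', 'T']
        leaf 'W' → 'W'
        leaf 'N' → 'N'
        leaf 'D' → 'D'
        leaf 'T' → 'T'
      → '(W,N,D,T)'
    → '(L,(W,N,D,T))'
  → '(S,U,(L,(W,N,D,T)))'
→ '(Z,(S,U,(L,(W,N,D,T))))'
Final: (Z,(S,U,(L,(W,N,D,T))));

Answer: (Z,(S,U,(L,(W,N,D,T))));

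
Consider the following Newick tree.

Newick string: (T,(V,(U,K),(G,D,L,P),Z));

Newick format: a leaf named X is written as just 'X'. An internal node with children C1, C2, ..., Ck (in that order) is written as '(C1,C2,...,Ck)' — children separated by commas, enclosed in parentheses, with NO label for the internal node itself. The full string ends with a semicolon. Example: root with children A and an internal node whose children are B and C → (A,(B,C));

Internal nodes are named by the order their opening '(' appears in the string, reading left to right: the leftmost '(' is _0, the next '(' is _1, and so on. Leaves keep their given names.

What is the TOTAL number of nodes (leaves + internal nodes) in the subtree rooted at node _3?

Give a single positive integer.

Newick: (T,(V,(U,K),(G,D,L,P),Z));
Locate _3: it is the '(' at position 12 (the 4th '(' reading left to right).
Query: subtree rooted at _3
_3: subtree_size = 1 + 4
  G: subtree_size = 1 + 0
  D: subtree_size = 1 + 0
  L: subtree_size = 1 + 0
  P: subtree_size = 1 + 0
Total subtree size of _3: 5

Answer: 5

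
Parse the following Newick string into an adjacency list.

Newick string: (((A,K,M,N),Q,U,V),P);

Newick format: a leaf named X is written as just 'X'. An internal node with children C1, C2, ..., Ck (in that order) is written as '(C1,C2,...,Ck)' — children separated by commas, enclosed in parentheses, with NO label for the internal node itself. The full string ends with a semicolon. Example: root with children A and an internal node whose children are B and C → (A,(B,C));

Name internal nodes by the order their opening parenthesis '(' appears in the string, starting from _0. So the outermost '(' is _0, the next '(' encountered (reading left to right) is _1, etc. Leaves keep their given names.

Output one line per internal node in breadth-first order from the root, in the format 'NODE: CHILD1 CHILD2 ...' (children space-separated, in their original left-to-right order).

Answer: _0: _1 P
_1: _2 Q U V
_2: A K M N

Derivation:
Input: (((A,K,M,N),Q,U,V),P);
Scanning left-to-right, naming '(' by encounter order:
  pos 0: '(' -> open internal node _0 (depth 1)
  pos 1: '(' -> open internal node _1 (depth 2)
  pos 2: '(' -> open internal node _2 (depth 3)
  pos 10: ')' -> close internal node _2 (now at depth 2)
  pos 17: ')' -> close internal node _1 (now at depth 1)
  pos 20: ')' -> close internal node _0 (now at depth 0)
Total internal nodes: 3
BFS adjacency from root:
  _0: _1 P
  _1: _2 Q U V
  _2: A K M N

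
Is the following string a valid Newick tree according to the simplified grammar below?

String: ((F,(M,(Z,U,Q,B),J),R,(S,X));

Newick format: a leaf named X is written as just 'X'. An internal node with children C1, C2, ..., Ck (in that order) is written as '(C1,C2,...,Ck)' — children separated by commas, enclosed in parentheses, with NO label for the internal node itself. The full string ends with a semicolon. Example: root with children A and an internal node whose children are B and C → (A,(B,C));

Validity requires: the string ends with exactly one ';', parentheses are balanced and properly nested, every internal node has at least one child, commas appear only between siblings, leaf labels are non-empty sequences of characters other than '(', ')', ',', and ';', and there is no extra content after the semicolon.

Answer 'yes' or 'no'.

Answer: no

Derivation:
Input: ((F,(M,(Z,U,Q,B),J),R,(S,X));
Paren balance: 5 '(' vs 4 ')' MISMATCH
Ends with single ';': True
Full parse: FAILS (expected , or ) at pos 28)
Valid: False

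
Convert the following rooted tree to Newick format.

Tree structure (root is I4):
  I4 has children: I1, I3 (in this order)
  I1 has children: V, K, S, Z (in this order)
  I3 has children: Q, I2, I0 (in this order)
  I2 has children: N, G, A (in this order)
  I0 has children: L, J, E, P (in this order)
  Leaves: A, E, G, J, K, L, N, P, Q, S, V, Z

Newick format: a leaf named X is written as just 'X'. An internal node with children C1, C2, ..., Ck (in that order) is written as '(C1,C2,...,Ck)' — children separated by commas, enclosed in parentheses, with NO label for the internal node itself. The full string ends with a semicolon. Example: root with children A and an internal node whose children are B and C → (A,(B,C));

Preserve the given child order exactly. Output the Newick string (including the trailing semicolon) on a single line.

Answer: ((V,K,S,Z),(Q,(N,G,A),(L,J,E,P)));

Derivation:
internal I4 with children ['I1', 'I3']
  internal I1 with children ['V', 'K', 'S', 'Z']
    leaf 'V' → 'V'
    leaf 'K' → 'K'
    leaf 'S' → 'S'
    leaf 'Z' → 'Z'
  → '(V,K,S,Z)'
  internal I3 with children ['Q', 'I2', 'I0']
    leaf 'Q' → 'Q'
    internal I2 with children ['N', 'G', 'A']
      leaf 'N' → 'N'
      leaf 'G' → 'G'
      leaf 'A' → 'A'
    → '(N,G,A)'
    internal I0 with children ['L', 'J', 'E', 'P']
      leaf 'L' → 'L'
      leaf 'J' → 'J'
      leaf 'E' → 'E'
      leaf 'P' → 'P'
    → '(L,J,E,P)'
  → '(Q,(N,G,A),(L,J,E,P))'
→ '((V,K,S,Z),(Q,(N,G,A),(L,J,E,P)))'
Final: ((V,K,S,Z),(Q,(N,G,A),(L,J,E,P)));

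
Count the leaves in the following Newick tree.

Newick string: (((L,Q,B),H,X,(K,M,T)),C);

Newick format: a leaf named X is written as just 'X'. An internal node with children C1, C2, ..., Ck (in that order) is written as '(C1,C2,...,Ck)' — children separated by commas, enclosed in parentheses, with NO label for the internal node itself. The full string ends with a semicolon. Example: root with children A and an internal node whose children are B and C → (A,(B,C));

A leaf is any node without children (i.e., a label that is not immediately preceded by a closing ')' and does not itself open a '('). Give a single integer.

Newick: (((L,Q,B),H,X,(K,M,T)),C);
Scan left-to-right; a leaf is any maximal label run not followed by '(':
  pos 3: leaf 'L' → count = 1
  pos 5: leaf 'Q' → count = 2
  pos 7: leaf 'B' → count = 3
  pos 10: leaf 'H' → count = 4
  pos 12: leaf 'X' → count = 5
  pos 15: leaf 'K' → count = 6
  pos 17: leaf 'M' → count = 7
  pos 19: leaf 'T' → count = 8
  pos 23: leaf 'C' → count = 9
Total leaves: 9

Answer: 9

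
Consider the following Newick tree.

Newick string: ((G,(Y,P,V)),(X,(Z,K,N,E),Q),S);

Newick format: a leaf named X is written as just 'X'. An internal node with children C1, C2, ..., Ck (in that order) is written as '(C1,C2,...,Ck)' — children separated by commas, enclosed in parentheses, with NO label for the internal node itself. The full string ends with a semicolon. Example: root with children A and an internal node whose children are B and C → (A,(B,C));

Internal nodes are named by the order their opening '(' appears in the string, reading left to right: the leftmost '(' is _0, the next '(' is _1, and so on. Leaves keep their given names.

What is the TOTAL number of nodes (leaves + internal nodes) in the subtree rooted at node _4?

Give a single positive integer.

Newick: ((G,(Y,P,V)),(X,(Z,K,N,E),Q),S);
Locate _4: it is the '(' at position 16 (the 5th '(' reading left to right).
Query: subtree rooted at _4
_4: subtree_size = 1 + 4
  Z: subtree_size = 1 + 0
  K: subtree_size = 1 + 0
  N: subtree_size = 1 + 0
  E: subtree_size = 1 + 0
Total subtree size of _4: 5

Answer: 5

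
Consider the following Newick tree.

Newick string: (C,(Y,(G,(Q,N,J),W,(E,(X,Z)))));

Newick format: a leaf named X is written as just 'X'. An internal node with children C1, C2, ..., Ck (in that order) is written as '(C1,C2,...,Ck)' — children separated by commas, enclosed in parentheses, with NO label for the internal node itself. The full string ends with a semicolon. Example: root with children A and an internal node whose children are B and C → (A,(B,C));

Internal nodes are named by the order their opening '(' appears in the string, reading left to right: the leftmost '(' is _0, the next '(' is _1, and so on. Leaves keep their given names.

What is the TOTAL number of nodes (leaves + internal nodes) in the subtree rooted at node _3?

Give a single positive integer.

Answer: 4

Derivation:
Newick: (C,(Y,(G,(Q,N,J),W,(E,(X,Z)))));
Locate _3: it is the '(' at position 9 (the 4th '(' reading left to right).
Query: subtree rooted at _3
_3: subtree_size = 1 + 3
  Q: subtree_size = 1 + 0
  N: subtree_size = 1 + 0
  J: subtree_size = 1 + 0
Total subtree size of _3: 4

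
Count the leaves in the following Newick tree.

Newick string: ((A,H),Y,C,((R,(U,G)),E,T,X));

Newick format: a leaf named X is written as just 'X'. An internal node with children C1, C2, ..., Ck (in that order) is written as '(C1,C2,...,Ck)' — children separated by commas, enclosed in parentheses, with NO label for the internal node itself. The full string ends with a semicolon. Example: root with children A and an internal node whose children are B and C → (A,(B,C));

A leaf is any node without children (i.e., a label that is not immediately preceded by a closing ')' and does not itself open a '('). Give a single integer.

Answer: 10

Derivation:
Newick: ((A,H),Y,C,((R,(U,G)),E,T,X));
Scan left-to-right; a leaf is any maximal label run not followed by '(':
  pos 2: leaf 'A' → count = 1
  pos 4: leaf 'H' → count = 2
  pos 7: leaf 'Y' → count = 3
  pos 9: leaf 'C' → count = 4
  pos 13: leaf 'R' → count = 5
  pos 16: leaf 'U' → count = 6
  pos 18: leaf 'G' → count = 7
  pos 22: leaf 'E' → count = 8
  pos 24: leaf 'T' → count = 9
  pos 26: leaf 'X' → count = 10
Total leaves: 10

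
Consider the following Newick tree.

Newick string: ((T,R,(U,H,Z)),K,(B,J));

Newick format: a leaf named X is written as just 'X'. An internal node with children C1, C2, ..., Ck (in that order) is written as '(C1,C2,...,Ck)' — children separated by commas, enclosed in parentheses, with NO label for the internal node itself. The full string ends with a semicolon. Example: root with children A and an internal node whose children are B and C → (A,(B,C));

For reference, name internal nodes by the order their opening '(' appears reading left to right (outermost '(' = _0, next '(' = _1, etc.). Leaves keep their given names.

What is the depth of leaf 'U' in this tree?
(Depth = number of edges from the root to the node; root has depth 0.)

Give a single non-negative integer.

Answer: 3

Derivation:
Newick: ((T,R,(U,H,Z)),K,(B,J));
Naming internals by '(' encounter order: outermost '(' = _0, next = _1, ...
Query node: U
Path from root: _0 -> _1 -> _2 -> U
Depth of U: 3 (number of edges from root)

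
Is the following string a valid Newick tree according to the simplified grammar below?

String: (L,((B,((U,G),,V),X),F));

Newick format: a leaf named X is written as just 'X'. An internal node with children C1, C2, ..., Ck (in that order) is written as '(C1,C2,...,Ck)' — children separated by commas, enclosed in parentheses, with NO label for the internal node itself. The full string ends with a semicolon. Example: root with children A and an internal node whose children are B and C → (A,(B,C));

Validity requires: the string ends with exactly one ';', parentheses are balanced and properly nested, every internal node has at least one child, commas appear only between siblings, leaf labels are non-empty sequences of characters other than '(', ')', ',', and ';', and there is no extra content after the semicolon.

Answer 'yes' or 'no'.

Input: (L,((B,((U,G),,V),X),F));
Paren balance: 5 '(' vs 5 ')' OK
Ends with single ';': True
Full parse: FAILS (empty leaf label at pos 14)
Valid: False

Answer: no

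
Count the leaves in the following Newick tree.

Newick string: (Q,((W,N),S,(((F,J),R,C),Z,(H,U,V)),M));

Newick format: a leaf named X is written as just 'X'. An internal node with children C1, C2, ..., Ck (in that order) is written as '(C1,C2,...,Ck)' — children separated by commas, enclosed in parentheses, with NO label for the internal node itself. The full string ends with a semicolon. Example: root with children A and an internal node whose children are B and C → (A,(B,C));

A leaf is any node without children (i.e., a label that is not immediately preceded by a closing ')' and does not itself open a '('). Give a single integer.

Answer: 13

Derivation:
Newick: (Q,((W,N),S,(((F,J),R,C),Z,(H,U,V)),M));
Scan left-to-right; a leaf is any maximal label run not followed by '(':
  pos 1: leaf 'Q' → count = 1
  pos 5: leaf 'W' → count = 2
  pos 7: leaf 'N' → count = 3
  pos 10: leaf 'S' → count = 4
  pos 15: leaf 'F' → count = 5
  pos 17: leaf 'J' → count = 6
  pos 20: leaf 'R' → count = 7
  pos 22: leaf 'C' → count = 8
  pos 25: leaf 'Z' → count = 9
  pos 28: leaf 'H' → count = 10
  pos 30: leaf 'U' → count = 11
  pos 32: leaf 'V' → count = 12
  pos 36: leaf 'M' → count = 13
Total leaves: 13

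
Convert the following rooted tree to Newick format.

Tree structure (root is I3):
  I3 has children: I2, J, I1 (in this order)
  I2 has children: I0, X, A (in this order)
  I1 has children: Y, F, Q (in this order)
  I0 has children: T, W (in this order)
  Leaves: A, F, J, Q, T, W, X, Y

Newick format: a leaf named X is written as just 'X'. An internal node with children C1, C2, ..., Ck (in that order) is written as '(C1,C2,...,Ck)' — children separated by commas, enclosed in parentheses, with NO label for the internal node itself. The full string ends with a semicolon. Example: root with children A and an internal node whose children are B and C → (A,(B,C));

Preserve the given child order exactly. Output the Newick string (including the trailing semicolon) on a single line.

Answer: (((T,W),X,A),J,(Y,F,Q));

Derivation:
internal I3 with children ['I2', 'J', 'I1']
  internal I2 with children ['I0', 'X', 'A']
    internal I0 with children ['T', 'W']
      leaf 'T' → 'T'
      leaf 'W' → 'W'
    → '(T,W)'
    leaf 'X' → 'X'
    leaf 'A' → 'A'
  → '((T,W),X,A)'
  leaf 'J' → 'J'
  internal I1 with children ['Y', 'F', 'Q']
    leaf 'Y' → 'Y'
    leaf 'F' → 'F'
    leaf 'Q' → 'Q'
  → '(Y,F,Q)'
→ '(((T,W),X,A),J,(Y,F,Q))'
Final: (((T,W),X,A),J,(Y,F,Q));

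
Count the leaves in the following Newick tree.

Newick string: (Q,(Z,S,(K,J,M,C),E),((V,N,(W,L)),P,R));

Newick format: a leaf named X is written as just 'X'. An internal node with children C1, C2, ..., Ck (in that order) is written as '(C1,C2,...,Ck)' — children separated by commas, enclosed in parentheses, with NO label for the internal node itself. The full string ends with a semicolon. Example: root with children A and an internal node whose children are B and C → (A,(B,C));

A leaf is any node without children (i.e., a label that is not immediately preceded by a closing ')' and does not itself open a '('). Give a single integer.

Answer: 14

Derivation:
Newick: (Q,(Z,S,(K,J,M,C),E),((V,N,(W,L)),P,R));
Scan left-to-right; a leaf is any maximal label run not followed by '(':
  pos 1: leaf 'Q' → count = 1
  pos 4: leaf 'Z' → count = 2
  pos 6: leaf 'S' → count = 3
  pos 9: leaf 'K' → count = 4
  pos 11: leaf 'J' → count = 5
  pos 13: leaf 'M' → count = 6
  pos 15: leaf 'C' → count = 7
  pos 18: leaf 'E' → count = 8
  pos 23: leaf 'V' → count = 9
  pos 25: leaf 'N' → count = 10
  pos 28: leaf 'W' → count = 11
  pos 30: leaf 'L' → count = 12
  pos 34: leaf 'P' → count = 13
  pos 36: leaf 'R' → count = 14
Total leaves: 14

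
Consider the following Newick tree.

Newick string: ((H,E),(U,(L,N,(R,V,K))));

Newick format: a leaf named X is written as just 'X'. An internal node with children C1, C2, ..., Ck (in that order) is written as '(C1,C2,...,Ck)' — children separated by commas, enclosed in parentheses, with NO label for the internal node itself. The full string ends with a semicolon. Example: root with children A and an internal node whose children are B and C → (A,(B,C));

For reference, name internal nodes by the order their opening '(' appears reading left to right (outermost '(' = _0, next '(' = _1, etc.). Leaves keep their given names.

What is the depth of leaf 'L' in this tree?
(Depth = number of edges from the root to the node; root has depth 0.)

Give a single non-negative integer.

Newick: ((H,E),(U,(L,N,(R,V,K))));
Naming internals by '(' encounter order: outermost '(' = _0, next = _1, ...
Query node: L
Path from root: _0 -> _2 -> _3 -> L
Depth of L: 3 (number of edges from root)

Answer: 3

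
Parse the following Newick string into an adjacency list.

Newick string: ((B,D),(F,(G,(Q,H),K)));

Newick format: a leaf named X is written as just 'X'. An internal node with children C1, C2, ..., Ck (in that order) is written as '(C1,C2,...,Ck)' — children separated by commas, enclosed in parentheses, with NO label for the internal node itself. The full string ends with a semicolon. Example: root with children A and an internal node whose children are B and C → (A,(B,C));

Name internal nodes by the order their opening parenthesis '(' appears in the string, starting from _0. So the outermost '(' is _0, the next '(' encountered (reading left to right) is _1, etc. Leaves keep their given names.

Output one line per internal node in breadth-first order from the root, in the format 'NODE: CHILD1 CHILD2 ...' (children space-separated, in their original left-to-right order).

Input: ((B,D),(F,(G,(Q,H),K)));
Scanning left-to-right, naming '(' by encounter order:
  pos 0: '(' -> open internal node _0 (depth 1)
  pos 1: '(' -> open internal node _1 (depth 2)
  pos 5: ')' -> close internal node _1 (now at depth 1)
  pos 7: '(' -> open internal node _2 (depth 2)
  pos 10: '(' -> open internal node _3 (depth 3)
  pos 13: '(' -> open internal node _4 (depth 4)
  pos 17: ')' -> close internal node _4 (now at depth 3)
  pos 20: ')' -> close internal node _3 (now at depth 2)
  pos 21: ')' -> close internal node _2 (now at depth 1)
  pos 22: ')' -> close internal node _0 (now at depth 0)
Total internal nodes: 5
BFS adjacency from root:
  _0: _1 _2
  _1: B D
  _2: F _3
  _3: G _4 K
  _4: Q H

Answer: _0: _1 _2
_1: B D
_2: F _3
_3: G _4 K
_4: Q H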